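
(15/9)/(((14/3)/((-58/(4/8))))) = -290/7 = -41.43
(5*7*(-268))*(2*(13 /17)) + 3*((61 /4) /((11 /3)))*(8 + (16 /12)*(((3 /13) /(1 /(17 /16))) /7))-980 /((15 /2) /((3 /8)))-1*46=-3904511563 /272272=-14340.48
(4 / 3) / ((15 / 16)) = 64 / 45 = 1.42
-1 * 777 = -777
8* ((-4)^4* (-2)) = -4096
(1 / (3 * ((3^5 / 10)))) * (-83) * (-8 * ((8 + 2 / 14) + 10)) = 843280 / 5103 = 165.25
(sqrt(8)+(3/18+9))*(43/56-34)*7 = -2790.36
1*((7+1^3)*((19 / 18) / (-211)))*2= -152 / 1899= -0.08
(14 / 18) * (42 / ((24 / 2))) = 49 / 18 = 2.72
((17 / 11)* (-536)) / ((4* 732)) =-1139 / 4026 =-0.28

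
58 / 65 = 0.89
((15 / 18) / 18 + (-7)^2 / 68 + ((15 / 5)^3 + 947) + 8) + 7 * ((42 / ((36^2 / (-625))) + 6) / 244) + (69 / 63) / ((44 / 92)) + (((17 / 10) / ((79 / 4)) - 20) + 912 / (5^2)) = 45473251488391 / 45418111200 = 1001.21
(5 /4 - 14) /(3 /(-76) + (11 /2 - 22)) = 323 /419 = 0.77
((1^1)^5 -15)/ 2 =-7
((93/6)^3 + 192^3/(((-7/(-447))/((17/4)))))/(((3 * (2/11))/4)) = 1183269453971/84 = 14086541118.70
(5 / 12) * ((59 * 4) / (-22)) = -295 / 66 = -4.47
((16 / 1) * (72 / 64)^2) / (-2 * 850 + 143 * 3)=-81 / 5084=-0.02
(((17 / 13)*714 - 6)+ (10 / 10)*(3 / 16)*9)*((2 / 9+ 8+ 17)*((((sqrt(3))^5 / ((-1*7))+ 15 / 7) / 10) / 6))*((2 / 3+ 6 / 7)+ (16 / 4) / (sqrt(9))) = 24378665 / 10192 - 14627199*sqrt(3) / 10192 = -93.84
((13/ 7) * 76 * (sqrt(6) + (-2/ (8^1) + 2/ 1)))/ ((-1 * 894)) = -494 * sqrt(6)/ 3129 - 247/ 894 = -0.66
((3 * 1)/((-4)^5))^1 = -3/1024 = -0.00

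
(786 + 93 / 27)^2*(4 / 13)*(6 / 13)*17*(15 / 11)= 2051706.23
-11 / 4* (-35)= 385 / 4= 96.25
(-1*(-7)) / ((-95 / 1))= -7 / 95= -0.07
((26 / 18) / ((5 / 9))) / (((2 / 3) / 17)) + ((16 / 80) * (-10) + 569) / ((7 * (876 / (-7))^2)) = 28267221 / 426320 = 66.31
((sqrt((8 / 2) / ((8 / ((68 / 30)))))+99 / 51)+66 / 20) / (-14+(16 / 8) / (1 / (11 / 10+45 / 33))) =-9801 / 16966-11 * sqrt(255) / 1497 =-0.70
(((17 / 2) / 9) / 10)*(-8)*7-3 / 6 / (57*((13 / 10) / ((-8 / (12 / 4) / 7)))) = -411302 / 77805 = -5.29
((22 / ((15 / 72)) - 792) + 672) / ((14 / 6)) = -216 / 35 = -6.17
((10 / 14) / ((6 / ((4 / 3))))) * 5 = 50 / 63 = 0.79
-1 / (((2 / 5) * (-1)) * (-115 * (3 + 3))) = -1 / 276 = -0.00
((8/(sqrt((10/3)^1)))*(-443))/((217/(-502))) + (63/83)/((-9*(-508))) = 7/42164 + 889544*sqrt(30)/1085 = 4490.54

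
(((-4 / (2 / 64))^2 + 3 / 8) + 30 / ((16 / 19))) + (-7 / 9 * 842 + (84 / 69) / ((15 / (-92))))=709094 / 45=15757.64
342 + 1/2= 685/2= 342.50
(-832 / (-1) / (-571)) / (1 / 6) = -4992 / 571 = -8.74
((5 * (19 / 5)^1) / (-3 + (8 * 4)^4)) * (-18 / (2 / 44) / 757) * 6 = -45144 / 793769761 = -0.00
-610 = -610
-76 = -76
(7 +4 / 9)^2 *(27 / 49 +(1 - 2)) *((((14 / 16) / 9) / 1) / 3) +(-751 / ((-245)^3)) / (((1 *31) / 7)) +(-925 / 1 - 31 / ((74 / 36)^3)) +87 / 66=-294607215130967614241 / 317445034823878500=-928.06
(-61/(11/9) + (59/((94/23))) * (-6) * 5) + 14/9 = -2240134/4653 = -481.44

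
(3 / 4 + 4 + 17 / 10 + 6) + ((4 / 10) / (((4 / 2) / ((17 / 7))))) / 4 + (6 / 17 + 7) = 2371 / 119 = 19.92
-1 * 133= -133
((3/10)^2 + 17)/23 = 1709/2300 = 0.74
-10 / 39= -0.26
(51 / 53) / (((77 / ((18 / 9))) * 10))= 0.00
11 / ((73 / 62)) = 682 / 73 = 9.34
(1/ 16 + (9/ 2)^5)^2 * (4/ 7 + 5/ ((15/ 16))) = 108097638631/ 5376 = 20107447.66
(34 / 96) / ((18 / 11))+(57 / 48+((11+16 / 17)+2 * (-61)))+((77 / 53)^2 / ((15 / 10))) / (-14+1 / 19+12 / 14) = -108.76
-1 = -1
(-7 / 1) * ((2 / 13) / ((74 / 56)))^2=-21952 / 231361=-0.09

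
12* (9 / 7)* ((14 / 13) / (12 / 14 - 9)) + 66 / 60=-2323 / 2470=-0.94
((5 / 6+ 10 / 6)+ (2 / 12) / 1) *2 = 16 / 3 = 5.33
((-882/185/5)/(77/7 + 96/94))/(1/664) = -27525456/522625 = -52.67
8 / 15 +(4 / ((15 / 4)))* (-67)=-1064 / 15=-70.93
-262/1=-262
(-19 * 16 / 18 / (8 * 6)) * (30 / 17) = -95 / 153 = -0.62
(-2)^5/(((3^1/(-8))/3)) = 256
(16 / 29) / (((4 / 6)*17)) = 24 / 493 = 0.05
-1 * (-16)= 16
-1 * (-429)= 429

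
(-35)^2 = 1225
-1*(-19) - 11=8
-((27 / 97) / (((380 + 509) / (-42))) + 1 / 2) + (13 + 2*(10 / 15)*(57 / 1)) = 2180787 / 24638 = 88.51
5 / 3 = 1.67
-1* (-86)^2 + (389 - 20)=-7027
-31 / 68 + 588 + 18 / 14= 280283 / 476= 588.83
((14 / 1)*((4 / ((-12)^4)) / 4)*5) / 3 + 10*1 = 311075 / 31104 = 10.00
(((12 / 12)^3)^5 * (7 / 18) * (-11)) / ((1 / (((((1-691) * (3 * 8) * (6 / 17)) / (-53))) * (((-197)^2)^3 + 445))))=-24844322600701332960 / 901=-27574164928636329.59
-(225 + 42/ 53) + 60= -8787/ 53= -165.79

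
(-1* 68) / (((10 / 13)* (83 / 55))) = -4862 / 83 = -58.58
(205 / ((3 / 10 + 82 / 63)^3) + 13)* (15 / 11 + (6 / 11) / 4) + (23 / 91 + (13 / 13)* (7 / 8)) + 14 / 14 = 72149473933105 / 747833434712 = 96.48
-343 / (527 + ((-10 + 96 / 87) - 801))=1421 / 1172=1.21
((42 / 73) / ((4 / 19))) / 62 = 399 / 9052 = 0.04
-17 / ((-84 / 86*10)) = 731 / 420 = 1.74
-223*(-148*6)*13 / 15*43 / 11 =36898472 / 55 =670881.31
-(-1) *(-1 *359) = -359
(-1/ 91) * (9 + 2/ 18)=-82/ 819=-0.10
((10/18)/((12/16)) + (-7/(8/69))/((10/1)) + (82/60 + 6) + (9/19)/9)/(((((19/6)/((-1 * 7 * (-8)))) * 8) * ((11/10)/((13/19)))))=720629/246924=2.92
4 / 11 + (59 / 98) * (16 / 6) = 1.97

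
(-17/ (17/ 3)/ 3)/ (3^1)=-1/ 3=-0.33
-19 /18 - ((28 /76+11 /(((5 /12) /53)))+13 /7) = -16787699 /11970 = -1402.48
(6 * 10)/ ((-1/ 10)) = -600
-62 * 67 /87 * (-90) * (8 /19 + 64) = 152534880 /551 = 276832.81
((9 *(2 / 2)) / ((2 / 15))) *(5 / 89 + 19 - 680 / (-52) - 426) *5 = -153800100 / 1157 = -132930.08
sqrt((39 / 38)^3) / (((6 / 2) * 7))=13 * sqrt(1482) / 10108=0.05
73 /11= 6.64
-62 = -62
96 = 96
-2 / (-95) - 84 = -7978 / 95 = -83.98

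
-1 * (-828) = 828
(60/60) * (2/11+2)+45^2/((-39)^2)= 6531/1859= 3.51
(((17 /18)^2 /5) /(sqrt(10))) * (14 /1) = 2023 * sqrt(10) /8100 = 0.79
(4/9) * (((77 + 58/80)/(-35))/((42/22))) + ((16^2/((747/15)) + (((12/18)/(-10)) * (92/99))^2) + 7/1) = 208564320187/17937300150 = 11.63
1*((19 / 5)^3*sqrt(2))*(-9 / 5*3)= -185193*sqrt(2) / 625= -419.04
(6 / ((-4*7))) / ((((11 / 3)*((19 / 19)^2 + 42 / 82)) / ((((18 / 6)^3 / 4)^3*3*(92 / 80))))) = -501148863 / 12221440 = -41.01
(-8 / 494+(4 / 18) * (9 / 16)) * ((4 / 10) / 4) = 43 / 3952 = 0.01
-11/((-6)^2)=-11/36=-0.31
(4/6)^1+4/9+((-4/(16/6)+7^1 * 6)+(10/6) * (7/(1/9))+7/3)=2681/18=148.94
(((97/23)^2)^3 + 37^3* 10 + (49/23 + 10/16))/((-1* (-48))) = 606543990106693/56845781376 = 10669.99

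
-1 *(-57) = 57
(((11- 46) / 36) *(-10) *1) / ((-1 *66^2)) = -0.00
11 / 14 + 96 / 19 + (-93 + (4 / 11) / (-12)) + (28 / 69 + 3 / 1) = -83.79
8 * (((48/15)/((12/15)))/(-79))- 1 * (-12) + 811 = 64985/79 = 822.59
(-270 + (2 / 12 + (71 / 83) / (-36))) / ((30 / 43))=-34672319 / 89640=-386.80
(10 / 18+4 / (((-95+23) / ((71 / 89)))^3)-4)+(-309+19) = -19303382559383 / 65782067328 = -293.44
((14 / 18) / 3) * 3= 0.78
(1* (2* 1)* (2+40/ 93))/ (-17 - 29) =-226/ 2139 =-0.11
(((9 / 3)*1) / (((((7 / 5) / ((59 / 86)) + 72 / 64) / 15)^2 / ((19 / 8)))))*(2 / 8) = 2232191250 / 55815841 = 39.99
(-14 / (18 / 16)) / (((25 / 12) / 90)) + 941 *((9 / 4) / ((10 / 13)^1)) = 88593 / 40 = 2214.82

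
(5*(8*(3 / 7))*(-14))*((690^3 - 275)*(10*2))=-1576841880000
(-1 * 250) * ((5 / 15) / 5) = -50 / 3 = -16.67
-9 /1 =-9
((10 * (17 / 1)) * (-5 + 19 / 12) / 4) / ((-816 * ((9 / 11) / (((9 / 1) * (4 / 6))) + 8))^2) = -24805 / 7529891328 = -0.00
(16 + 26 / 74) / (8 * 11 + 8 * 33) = 55 / 1184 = 0.05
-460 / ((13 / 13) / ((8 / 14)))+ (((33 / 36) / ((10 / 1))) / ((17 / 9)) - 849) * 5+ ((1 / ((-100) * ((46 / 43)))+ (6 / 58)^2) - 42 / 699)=-120878522794269 / 26816168050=-4507.67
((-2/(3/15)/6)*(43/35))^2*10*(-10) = -184900/441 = -419.27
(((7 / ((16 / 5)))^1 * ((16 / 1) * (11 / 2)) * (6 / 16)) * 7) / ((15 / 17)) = 9163 / 16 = 572.69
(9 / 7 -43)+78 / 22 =-2939 / 77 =-38.17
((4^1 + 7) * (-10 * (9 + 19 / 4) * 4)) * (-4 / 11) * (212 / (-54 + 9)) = -10364.44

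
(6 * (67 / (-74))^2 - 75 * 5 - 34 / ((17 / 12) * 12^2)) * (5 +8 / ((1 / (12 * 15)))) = -2197280005 / 4107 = -535008.52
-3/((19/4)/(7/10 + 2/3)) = -82/95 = -0.86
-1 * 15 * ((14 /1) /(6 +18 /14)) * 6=-2940 /17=-172.94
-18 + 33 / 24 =-133 / 8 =-16.62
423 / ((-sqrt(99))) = -141 * sqrt(11) / 11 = -42.51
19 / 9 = 2.11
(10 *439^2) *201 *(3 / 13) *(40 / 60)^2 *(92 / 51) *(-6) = -95034579520 / 221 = -430020721.81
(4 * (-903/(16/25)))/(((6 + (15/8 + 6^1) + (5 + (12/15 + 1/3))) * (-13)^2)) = -96750/57967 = -1.67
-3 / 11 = -0.27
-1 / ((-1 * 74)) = 1 / 74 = 0.01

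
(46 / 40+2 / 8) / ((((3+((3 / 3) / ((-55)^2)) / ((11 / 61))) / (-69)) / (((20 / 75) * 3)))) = -1285746 / 49943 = -25.74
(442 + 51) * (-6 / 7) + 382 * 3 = 5064 / 7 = 723.43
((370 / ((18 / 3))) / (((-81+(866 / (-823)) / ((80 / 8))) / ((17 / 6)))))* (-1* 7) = 90591725 / 6007464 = 15.08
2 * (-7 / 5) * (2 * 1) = -28 / 5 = -5.60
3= 3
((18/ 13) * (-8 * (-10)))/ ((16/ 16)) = 1440/ 13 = 110.77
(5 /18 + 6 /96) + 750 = 108049 /144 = 750.34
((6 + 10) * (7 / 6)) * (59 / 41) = 3304 / 123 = 26.86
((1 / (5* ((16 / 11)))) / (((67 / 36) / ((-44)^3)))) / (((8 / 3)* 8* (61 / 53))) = -20951271 / 81740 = -256.32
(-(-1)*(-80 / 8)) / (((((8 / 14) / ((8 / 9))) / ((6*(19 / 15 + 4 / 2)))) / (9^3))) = -222264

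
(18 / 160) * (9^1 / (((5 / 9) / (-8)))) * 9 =-6561 / 50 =-131.22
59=59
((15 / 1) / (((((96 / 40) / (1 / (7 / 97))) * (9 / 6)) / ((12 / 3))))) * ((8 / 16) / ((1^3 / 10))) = 24250 / 21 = 1154.76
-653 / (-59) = 653 / 59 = 11.07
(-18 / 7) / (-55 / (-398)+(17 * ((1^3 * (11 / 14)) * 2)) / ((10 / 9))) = -17910 / 168421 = -0.11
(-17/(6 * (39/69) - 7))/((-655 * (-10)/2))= 391/271825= 0.00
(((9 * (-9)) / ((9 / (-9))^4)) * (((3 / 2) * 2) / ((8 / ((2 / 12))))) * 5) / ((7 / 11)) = -4455 / 112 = -39.78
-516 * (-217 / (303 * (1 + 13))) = 2666 / 101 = 26.40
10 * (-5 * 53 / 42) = -1325 / 21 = -63.10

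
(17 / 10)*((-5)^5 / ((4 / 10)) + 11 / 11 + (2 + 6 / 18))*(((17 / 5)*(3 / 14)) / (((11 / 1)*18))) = -2708219 / 55440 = -48.85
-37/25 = -1.48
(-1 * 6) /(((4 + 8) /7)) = -7 /2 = -3.50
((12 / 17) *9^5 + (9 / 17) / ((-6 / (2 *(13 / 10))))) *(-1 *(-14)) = 583539.85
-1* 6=-6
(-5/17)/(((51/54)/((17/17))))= -90/289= -0.31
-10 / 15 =-2 / 3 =-0.67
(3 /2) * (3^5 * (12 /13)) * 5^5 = 1051442.31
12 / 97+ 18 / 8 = 2.37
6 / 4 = 3 / 2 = 1.50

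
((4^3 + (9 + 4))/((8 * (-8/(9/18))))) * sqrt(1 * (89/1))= -77 * sqrt(89)/128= -5.68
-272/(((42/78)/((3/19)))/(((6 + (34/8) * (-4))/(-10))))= -58344/665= -87.74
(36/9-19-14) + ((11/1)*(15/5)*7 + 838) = 1040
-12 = -12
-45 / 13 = -3.46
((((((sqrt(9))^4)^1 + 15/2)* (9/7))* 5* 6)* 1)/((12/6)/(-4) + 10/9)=430110/77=5585.84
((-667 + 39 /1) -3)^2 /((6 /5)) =1990805 /6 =331800.83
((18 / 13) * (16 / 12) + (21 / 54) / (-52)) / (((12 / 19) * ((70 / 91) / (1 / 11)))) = 32699 / 95040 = 0.34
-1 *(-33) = 33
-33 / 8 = -4.12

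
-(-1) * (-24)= -24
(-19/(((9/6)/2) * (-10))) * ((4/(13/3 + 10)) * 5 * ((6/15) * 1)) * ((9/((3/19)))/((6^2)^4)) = 361/7523280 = 0.00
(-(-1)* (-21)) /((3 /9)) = -63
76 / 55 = 1.38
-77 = -77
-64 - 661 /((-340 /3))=-58.17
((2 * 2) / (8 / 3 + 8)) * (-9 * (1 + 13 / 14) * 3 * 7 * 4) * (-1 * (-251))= -548937 / 4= -137234.25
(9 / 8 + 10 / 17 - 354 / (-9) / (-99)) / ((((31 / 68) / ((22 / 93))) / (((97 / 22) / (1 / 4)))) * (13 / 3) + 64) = 10311682 / 505217493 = 0.02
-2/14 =-1/7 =-0.14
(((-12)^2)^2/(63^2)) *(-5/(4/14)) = -640/7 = -91.43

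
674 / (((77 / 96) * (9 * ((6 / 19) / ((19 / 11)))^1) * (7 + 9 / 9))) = 486628 / 7623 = 63.84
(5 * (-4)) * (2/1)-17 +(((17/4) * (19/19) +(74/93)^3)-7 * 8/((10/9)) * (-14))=10510593829/16087140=653.35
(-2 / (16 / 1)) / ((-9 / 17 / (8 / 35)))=17 / 315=0.05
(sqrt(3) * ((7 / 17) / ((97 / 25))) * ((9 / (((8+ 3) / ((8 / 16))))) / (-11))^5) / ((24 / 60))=-51667875 * sqrt(3) / 2737332042691136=-0.00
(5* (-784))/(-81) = 3920/81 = 48.40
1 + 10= 11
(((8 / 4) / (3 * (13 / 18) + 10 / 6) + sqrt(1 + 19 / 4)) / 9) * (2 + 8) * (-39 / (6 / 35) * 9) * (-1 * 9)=245700 / 23 + 20475 * sqrt(23) / 2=59779.93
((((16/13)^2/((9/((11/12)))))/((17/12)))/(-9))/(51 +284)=-2816/77958855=-0.00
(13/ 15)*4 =52/ 15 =3.47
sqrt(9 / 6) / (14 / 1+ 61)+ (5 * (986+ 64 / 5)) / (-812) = -2497 / 406+ sqrt(6) / 150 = -6.13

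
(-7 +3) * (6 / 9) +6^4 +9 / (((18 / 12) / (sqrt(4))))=3916 / 3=1305.33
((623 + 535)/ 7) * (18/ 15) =6948/ 35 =198.51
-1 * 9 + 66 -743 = -686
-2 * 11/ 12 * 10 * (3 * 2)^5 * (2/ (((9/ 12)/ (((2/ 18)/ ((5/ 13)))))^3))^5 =-619074330018002266470326730752/ 222613503278630288104248046875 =-2.78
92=92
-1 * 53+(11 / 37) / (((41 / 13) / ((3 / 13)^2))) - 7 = -1183161 / 19721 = -59.99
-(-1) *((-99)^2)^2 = 96059601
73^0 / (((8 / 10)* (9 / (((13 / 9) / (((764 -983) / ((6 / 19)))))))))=-65 / 224694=-0.00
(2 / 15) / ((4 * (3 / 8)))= 4 / 45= 0.09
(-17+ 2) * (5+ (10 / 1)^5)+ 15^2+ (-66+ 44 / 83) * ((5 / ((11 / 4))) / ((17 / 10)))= -2116387150 / 1411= -1499920.02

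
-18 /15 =-6 /5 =-1.20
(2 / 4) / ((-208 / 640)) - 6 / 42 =-153 / 91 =-1.68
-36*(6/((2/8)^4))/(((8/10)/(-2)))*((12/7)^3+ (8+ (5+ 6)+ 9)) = 1566535680/343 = 4567159.42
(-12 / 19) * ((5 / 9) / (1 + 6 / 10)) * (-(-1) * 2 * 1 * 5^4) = -15625 / 57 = -274.12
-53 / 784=-0.07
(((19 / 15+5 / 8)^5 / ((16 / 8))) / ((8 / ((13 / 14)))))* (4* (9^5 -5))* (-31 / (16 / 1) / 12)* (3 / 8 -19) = 534239974221844429669 / 535088332800000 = 998414.54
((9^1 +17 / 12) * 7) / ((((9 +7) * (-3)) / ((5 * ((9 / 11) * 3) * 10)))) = -65625 / 352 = -186.43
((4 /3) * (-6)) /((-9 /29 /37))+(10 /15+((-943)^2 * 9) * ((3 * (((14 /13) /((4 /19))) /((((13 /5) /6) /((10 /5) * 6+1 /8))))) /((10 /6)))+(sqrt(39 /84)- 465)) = sqrt(91) /14+25089710305823 /12168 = 2061942004.78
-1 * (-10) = 10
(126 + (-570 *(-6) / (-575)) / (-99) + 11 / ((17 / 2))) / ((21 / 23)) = 2738752 / 19635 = 139.48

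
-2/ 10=-0.20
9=9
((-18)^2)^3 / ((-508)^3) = -531441 / 2048383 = -0.26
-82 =-82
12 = 12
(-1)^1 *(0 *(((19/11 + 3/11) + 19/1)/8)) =0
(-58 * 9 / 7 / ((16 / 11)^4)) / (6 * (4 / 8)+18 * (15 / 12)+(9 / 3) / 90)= -57319515 / 87851008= -0.65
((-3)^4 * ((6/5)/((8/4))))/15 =3.24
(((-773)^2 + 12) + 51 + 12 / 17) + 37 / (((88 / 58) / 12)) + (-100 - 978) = 111602973 / 187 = 596807.34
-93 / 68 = -1.37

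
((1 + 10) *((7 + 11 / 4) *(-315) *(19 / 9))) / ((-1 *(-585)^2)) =1463 / 7020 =0.21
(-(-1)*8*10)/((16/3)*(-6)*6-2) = -40/97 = -0.41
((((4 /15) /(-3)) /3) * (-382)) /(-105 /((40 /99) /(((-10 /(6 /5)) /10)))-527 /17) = 24448 /400815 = 0.06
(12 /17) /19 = 12 /323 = 0.04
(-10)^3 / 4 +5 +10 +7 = -228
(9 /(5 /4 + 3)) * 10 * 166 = 59760 /17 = 3515.29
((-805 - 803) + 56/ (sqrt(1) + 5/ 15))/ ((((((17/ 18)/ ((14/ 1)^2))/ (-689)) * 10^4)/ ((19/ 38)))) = 237913767/ 21250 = 11195.94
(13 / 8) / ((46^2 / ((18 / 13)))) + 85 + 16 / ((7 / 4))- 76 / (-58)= 164008755 / 1718192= 95.45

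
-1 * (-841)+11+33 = 885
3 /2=1.50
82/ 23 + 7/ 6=653/ 138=4.73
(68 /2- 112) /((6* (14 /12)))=-78 /7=-11.14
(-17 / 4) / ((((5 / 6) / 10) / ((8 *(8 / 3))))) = -1088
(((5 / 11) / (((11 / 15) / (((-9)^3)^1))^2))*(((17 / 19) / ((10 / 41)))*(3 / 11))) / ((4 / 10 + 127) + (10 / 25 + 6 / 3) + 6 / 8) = 2500297044750 / 726325369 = 3442.39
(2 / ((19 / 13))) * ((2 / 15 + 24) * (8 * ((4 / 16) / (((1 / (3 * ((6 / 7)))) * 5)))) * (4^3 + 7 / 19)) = 138130512 / 63175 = 2186.47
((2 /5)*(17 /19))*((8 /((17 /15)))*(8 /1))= 384 /19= 20.21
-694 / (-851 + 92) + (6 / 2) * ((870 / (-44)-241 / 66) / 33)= -10145 / 8349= -1.22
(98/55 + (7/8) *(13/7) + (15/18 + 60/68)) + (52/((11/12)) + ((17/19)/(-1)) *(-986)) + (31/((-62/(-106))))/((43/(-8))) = 17127134053/18333480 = 934.20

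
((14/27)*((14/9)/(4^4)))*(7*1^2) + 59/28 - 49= -5102543/108864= -46.87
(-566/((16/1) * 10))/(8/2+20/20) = -283/400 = -0.71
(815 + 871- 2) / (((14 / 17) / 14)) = 28628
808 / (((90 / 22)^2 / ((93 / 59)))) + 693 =30629533 / 39825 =769.10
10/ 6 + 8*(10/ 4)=65/ 3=21.67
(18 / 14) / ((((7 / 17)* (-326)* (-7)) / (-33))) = -5049 / 111818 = -0.05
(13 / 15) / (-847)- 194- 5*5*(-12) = 1346717 / 12705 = 106.00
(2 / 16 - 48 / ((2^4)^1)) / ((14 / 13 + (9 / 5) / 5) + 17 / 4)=-7475 / 14786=-0.51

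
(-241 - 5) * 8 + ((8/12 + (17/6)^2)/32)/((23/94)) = -1966.89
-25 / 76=-0.33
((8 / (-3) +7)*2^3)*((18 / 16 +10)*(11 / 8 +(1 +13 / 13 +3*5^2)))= 241813 / 8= 30226.62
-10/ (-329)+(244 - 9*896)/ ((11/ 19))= -48882710/ 3619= -13507.24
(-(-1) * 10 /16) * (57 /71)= 285 /568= 0.50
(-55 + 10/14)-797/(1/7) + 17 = -39314/7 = -5616.29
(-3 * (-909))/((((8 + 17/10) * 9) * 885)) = 202/5723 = 0.04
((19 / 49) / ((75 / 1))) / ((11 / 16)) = 304 / 40425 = 0.01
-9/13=-0.69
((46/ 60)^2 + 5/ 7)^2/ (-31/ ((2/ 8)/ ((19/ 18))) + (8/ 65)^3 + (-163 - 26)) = -147834392173/ 27893806259760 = -0.01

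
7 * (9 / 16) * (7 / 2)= 441 / 32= 13.78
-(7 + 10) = -17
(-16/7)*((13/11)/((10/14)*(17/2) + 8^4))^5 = -456434940416/100605030277646751937056454599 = -0.00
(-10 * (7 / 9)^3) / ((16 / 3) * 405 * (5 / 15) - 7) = -3430 / 519777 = -0.01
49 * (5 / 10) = 49 / 2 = 24.50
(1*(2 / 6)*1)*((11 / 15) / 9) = 11 / 405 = 0.03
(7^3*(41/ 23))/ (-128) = -14063/ 2944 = -4.78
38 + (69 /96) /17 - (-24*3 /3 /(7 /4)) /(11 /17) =2481323 /41888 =59.24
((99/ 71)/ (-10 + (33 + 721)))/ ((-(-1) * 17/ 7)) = 231/ 299336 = 0.00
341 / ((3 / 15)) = 1705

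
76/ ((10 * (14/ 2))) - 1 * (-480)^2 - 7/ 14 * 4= -8064032/ 35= -230400.91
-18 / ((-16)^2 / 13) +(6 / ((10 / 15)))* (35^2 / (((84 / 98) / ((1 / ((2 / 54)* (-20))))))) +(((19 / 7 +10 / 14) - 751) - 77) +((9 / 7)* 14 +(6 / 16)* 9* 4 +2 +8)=-16260931 / 896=-18148.36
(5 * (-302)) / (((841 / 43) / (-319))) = 714230 / 29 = 24628.62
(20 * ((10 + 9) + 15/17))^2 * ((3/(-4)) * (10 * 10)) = -3427320000/289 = -11859238.75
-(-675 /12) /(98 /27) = 6075 /392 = 15.50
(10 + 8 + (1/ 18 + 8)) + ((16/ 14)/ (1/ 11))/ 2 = 4075/ 126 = 32.34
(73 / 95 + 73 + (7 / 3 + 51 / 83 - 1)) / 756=1791067 / 17883180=0.10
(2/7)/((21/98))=4/3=1.33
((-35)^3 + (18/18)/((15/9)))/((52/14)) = -750302/65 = -11543.11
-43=-43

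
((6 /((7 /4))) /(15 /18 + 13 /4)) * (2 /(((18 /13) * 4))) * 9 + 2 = 1622 /343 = 4.73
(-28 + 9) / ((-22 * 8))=0.11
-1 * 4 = -4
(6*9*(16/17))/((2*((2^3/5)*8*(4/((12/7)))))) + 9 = 4689/476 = 9.85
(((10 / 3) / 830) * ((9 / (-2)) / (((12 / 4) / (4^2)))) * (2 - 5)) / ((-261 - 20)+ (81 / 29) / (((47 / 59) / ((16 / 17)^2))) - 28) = -3151256 / 3333662879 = -0.00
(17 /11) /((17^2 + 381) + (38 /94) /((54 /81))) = 1598 /693407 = 0.00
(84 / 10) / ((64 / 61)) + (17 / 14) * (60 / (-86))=344781 / 48160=7.16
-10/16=-5/8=-0.62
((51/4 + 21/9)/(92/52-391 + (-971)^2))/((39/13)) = 2353/441067428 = 0.00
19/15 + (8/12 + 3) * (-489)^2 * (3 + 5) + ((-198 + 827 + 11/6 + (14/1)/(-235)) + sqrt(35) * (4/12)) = 7014850.01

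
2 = 2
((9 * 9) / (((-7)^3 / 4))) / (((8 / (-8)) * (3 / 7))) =108 / 49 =2.20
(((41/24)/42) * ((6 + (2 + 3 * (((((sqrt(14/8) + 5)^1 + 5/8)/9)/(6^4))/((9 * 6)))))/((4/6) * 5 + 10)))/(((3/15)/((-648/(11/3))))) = -5564807/258048 - 41 * sqrt(7)/6386688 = -21.57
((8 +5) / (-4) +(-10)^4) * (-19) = -759753 / 4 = -189938.25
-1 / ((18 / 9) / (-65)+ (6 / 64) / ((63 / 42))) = -1040 / 33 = -31.52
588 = 588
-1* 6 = -6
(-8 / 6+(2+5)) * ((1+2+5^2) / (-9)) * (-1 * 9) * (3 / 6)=238 / 3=79.33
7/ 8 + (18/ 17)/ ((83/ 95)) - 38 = -405387/ 11288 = -35.91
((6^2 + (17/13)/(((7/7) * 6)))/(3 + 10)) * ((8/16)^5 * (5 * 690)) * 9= 14619375/5408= 2703.29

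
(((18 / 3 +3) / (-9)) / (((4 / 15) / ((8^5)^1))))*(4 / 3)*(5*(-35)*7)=200704000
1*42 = 42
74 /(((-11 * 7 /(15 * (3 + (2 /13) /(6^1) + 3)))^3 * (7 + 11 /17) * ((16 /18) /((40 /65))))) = -1836693759375 /169507507169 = -10.84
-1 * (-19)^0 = -1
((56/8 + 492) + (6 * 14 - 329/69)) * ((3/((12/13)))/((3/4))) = 518674/207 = 2505.67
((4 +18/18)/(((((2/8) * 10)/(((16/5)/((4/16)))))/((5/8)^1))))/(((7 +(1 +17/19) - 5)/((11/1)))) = 1672/37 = 45.19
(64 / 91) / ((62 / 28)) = 128 / 403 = 0.32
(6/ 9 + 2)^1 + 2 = 14/ 3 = 4.67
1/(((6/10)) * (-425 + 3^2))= -5/1248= -0.00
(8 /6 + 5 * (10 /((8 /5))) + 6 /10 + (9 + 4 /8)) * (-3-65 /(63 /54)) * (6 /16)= -1052571 /1120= -939.80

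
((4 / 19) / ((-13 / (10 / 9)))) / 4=-0.00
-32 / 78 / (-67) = 16 / 2613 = 0.01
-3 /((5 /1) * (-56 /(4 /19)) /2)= 3 /665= 0.00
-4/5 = -0.80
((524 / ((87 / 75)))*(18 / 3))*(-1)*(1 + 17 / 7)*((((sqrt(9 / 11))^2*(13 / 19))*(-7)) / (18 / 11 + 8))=110354400 / 29203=3778.87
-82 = -82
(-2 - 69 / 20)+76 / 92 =-2127 / 460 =-4.62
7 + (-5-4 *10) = -38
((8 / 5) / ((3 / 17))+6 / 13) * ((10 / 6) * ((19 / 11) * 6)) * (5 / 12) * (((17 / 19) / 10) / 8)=15793 / 20592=0.77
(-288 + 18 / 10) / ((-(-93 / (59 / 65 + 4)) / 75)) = -456489 / 403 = -1132.73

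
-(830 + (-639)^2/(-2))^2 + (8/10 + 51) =-41343292178.45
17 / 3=5.67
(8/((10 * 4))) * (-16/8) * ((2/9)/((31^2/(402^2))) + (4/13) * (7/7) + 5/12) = -1142173/74958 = -15.24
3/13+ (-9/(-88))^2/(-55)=1276707/5536960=0.23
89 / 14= 6.36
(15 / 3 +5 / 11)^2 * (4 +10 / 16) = 16650 / 121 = 137.60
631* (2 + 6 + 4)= 7572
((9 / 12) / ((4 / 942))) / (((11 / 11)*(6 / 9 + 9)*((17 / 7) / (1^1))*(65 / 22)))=2.55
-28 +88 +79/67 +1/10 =41057/670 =61.28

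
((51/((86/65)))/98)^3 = 36429280875/598650818752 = 0.06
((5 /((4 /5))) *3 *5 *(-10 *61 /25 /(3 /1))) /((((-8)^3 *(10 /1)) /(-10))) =-1525 /1024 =-1.49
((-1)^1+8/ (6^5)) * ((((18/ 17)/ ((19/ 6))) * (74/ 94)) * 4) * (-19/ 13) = 143708/ 93483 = 1.54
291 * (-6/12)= -291/2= -145.50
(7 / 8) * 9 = 63 / 8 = 7.88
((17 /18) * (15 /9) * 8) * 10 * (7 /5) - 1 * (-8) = 4976 /27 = 184.30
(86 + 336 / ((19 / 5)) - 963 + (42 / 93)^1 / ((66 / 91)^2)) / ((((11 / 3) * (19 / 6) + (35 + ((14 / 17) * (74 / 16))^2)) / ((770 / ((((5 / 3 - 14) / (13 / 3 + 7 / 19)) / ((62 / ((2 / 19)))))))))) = 43829440831731520 / 19668862301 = 2228366.86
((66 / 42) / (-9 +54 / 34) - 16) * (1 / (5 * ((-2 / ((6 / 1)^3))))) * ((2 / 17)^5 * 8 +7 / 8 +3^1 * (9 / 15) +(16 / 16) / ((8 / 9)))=2314598834022 / 1739324825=1330.75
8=8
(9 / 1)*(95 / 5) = 171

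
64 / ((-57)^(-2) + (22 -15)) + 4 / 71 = 1856804 / 201853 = 9.20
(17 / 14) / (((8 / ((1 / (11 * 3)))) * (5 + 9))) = 17 / 51744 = 0.00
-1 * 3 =-3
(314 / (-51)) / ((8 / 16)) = -628 / 51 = -12.31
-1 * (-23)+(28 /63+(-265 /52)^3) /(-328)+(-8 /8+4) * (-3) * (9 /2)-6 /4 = -18.60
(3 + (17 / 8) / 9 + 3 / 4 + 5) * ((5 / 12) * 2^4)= 3235 / 54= 59.91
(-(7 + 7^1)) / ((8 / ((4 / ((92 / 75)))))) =-525 / 92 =-5.71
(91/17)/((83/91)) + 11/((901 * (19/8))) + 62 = 96440645/1420877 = 67.87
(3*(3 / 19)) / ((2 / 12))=54 / 19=2.84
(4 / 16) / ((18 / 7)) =7 / 72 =0.10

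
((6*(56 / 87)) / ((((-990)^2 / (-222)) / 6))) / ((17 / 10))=-8288 / 2684385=-0.00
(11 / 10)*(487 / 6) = 5357 / 60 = 89.28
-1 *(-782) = 782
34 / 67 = 0.51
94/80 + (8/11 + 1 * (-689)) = -302323/440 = -687.10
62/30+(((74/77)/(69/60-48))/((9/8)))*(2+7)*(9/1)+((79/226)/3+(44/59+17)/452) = 7171996409/9620347660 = 0.75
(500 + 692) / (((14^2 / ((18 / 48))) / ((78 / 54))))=1937 / 588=3.29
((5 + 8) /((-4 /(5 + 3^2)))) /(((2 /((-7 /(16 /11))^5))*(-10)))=-246317358287 /41943040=-5872.66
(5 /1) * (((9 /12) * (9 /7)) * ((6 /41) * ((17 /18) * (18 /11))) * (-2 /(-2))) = 6885 /6314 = 1.09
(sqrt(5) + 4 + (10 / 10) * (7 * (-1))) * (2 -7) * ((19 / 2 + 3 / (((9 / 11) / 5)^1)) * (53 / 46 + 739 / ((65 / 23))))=131146269 / 1196 -43715423 * sqrt(5) / 1196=27922.75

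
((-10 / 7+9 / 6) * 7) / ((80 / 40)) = 0.25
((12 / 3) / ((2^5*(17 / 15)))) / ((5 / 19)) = 0.42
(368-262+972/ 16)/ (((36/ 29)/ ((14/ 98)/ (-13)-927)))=-815868397/ 6552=-124522.04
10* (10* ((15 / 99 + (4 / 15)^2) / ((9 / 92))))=202768 / 891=227.57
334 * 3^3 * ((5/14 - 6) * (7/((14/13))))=-4630743/14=-330767.36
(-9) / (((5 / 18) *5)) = -162 / 25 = -6.48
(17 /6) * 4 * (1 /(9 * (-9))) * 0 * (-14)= 0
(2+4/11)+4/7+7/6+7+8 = 8825/462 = 19.10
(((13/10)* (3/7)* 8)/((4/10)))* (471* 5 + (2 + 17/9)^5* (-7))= -5943410980/137781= -43136.65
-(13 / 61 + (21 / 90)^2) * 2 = -0.54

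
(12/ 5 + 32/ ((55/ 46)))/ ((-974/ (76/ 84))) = -15238/ 562485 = -0.03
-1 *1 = -1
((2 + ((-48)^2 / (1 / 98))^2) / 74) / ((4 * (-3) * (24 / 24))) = -25491013633 / 444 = -57412192.87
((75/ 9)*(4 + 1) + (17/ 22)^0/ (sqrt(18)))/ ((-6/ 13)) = -1625/ 18 - 13*sqrt(2)/ 36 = -90.79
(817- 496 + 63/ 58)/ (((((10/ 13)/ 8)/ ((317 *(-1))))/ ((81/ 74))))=-6235736481/ 5365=-1162299.44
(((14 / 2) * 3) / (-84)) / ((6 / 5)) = -5 / 24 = -0.21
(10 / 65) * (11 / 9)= 22 / 117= 0.19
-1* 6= -6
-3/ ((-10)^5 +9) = 3/ 99991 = 0.00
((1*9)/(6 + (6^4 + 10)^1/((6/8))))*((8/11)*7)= 0.03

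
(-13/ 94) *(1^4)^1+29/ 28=1181/ 1316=0.90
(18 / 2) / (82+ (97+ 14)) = 9 / 193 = 0.05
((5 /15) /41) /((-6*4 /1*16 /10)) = -5 /23616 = -0.00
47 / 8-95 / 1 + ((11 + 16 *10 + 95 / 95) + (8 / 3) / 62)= 61691 / 744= 82.92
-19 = -19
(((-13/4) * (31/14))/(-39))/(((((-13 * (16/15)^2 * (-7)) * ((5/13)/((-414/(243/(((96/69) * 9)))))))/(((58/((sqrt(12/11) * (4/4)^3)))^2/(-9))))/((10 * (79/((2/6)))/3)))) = 566392475/21168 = 26757.01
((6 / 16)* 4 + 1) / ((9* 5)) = 0.06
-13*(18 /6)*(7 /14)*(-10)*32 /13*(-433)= -207840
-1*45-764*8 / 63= -8947 / 63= -142.02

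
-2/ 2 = -1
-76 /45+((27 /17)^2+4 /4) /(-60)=-9091 /5202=-1.75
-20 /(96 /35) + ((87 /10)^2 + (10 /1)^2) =101039 /600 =168.40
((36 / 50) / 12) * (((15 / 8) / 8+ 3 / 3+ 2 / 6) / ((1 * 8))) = 301 / 25600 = 0.01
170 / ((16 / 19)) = 1615 / 8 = 201.88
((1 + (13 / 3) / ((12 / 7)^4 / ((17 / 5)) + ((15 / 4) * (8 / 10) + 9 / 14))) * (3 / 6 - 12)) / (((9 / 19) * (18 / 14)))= -7878347435 / 245304126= -32.12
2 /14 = 1 /7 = 0.14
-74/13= -5.69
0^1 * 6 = 0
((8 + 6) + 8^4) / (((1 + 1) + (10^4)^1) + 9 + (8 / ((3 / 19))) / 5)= 61650 / 150317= 0.41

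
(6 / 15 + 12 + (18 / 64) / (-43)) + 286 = 2052947 / 6880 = 298.39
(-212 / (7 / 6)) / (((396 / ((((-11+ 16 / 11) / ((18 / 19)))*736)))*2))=1852880 / 1089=1701.45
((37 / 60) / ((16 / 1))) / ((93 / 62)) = 37 / 1440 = 0.03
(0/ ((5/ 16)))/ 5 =0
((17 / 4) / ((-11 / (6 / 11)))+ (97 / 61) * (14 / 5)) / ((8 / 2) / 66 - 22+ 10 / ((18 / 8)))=-0.24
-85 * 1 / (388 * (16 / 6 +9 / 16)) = -204 / 3007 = -0.07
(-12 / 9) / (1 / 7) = -28 / 3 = -9.33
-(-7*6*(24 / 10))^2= -254016 / 25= -10160.64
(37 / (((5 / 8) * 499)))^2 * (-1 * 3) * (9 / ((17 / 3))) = -7096896 / 105825425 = -0.07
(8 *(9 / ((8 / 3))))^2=729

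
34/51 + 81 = 245/3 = 81.67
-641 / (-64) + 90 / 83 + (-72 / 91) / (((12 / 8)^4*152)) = 917438251 / 82660032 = 11.10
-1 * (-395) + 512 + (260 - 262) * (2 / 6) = 2719 / 3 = 906.33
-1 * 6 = -6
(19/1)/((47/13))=247/47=5.26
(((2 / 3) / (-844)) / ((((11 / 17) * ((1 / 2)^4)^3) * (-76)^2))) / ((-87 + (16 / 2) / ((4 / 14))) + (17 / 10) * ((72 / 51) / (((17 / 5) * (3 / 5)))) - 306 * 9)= 36992 / 120154649043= 0.00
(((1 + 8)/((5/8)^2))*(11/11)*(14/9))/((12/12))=896/25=35.84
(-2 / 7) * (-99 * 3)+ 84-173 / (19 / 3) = 18825 / 133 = 141.54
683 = 683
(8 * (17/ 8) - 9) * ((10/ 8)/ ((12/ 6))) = 5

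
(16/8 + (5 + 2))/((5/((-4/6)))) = -6/5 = -1.20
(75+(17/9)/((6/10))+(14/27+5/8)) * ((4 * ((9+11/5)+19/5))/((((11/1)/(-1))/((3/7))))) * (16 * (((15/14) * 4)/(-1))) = 622800/49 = 12710.20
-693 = -693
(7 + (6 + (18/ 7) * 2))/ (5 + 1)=127/ 42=3.02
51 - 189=-138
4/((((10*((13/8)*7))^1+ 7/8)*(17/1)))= 32/15589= 0.00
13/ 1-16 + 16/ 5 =1/ 5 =0.20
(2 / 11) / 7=2 / 77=0.03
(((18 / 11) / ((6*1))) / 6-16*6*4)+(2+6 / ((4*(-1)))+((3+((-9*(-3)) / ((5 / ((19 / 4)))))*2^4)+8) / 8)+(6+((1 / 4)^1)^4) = -4572841 / 14080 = -324.78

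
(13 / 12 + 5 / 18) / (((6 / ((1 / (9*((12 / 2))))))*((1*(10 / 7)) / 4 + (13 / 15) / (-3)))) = 1715 / 27864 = 0.06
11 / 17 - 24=-397 / 17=-23.35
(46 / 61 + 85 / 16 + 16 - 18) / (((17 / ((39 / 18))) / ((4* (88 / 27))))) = 7007 / 1037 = 6.76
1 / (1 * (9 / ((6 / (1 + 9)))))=1 / 15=0.07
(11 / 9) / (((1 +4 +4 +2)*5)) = 1 / 45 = 0.02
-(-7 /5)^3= 343 /125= 2.74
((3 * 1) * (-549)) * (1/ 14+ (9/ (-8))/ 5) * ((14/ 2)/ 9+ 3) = 133773/ 140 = 955.52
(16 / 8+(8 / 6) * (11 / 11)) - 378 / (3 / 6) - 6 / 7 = -15824 / 21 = -753.52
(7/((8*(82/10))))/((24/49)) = 1715/7872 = 0.22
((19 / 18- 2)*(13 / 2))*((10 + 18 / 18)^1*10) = -12155 / 18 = -675.28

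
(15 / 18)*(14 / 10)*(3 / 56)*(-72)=-4.50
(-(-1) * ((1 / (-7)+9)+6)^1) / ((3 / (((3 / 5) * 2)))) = 208 / 35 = 5.94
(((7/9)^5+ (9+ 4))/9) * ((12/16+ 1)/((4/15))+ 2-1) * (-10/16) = -118647155/17006112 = -6.98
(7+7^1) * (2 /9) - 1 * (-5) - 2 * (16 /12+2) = 13 /9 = 1.44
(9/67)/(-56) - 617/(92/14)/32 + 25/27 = -37477009/18639936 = -2.01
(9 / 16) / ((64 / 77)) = 693 / 1024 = 0.68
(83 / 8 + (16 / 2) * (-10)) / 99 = -557 / 792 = -0.70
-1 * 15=-15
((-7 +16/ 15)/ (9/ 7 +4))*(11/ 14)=-979/ 1110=-0.88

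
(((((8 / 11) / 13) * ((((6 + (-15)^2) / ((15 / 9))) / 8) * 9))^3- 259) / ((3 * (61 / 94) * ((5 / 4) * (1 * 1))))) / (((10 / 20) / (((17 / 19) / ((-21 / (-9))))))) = 203003323456 / 1591451875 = 127.56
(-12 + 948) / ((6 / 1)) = 156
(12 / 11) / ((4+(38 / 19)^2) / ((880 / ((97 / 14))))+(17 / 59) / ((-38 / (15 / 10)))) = 941640 / 44551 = 21.14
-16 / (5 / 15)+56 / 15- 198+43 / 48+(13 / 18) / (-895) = -31107977 / 128880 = -241.37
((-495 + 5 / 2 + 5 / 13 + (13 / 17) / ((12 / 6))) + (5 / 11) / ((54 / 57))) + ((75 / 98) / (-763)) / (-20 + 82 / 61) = -914588462798729 / 1861745633748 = -491.25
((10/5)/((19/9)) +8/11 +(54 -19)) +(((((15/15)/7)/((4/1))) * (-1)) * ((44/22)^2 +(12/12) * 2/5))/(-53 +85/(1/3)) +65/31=3551896731/91613060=38.77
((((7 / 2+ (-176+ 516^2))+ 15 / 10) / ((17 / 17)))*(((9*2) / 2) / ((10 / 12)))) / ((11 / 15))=43105770 / 11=3918706.36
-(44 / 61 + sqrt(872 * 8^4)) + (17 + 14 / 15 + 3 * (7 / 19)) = 318446 / 17385 - 128 * sqrt(218) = -1871.58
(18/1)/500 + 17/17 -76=-18741/250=-74.96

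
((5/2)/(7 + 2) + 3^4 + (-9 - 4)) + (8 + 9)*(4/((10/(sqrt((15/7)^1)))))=34*sqrt(105)/35 + 1229/18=78.23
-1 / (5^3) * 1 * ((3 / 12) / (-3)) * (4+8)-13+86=9126 / 125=73.01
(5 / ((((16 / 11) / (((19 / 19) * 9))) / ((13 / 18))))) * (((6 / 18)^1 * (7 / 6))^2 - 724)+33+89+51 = -165893141 / 10368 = -16000.50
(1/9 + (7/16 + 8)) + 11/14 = 9409/1008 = 9.33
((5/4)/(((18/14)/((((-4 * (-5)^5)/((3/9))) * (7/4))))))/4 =765625/48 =15950.52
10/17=0.59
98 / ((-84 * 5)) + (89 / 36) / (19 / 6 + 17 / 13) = 557 / 1745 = 0.32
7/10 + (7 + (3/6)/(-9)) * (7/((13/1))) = 2597/585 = 4.44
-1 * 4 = -4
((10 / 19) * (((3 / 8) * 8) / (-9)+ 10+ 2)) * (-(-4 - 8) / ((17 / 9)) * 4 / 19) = 50400 / 6137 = 8.21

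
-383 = -383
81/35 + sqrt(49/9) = 488/105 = 4.65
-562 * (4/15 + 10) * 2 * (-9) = 103857.60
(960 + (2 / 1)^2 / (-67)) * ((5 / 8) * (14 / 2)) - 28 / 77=6189879 / 1474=4199.38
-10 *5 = -50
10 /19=0.53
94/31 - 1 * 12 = -278/31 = -8.97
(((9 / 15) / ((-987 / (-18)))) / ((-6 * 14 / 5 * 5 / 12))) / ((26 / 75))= -135 / 29939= -0.00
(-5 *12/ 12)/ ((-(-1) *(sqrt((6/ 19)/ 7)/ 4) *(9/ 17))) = -170 *sqrt(798)/ 27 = -177.86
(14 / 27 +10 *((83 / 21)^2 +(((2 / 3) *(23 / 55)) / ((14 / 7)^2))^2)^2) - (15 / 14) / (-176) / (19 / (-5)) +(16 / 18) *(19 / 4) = 2446.51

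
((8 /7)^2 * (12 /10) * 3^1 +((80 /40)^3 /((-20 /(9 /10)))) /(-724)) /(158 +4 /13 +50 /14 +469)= 54218853 /7273847000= 0.01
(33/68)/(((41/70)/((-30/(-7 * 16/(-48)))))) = -7425/697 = -10.65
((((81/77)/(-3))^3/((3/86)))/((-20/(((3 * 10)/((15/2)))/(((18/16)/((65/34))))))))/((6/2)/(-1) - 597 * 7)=-543348/5409459517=-0.00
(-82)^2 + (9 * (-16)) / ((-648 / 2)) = 60520 / 9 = 6724.44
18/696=3/116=0.03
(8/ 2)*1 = 4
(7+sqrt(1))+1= 9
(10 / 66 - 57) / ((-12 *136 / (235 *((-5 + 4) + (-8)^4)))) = 50147825 / 1496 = 33521.27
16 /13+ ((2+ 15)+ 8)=341 /13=26.23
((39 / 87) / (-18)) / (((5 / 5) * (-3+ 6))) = -13 / 1566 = -0.01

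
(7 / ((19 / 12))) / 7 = 12 / 19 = 0.63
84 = 84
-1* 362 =-362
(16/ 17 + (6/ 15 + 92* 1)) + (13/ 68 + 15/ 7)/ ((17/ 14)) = 275311/ 2890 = 95.26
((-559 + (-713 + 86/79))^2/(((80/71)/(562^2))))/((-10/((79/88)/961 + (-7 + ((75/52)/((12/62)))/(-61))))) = 3373649022650606331613913/10463414704600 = 322423330996.09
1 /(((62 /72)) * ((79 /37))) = 1332 /2449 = 0.54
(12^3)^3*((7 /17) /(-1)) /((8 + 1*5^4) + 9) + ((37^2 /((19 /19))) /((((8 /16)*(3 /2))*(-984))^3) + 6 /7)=-16937332645443969445 /5117994614376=-3309368.99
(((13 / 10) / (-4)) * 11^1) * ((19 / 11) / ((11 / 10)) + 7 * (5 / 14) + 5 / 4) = -6695 / 352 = -19.02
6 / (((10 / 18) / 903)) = 48762 / 5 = 9752.40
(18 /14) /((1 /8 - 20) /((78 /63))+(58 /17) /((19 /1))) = -604656 /7465031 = -0.08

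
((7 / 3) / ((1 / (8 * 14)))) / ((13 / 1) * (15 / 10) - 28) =-30.75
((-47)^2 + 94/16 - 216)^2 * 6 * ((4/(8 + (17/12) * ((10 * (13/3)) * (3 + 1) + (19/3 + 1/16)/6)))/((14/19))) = 3148327141272/6170549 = 510218.32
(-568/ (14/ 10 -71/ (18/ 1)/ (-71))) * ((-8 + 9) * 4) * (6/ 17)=-550.91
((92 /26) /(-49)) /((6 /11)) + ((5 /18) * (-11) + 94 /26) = 377 /882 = 0.43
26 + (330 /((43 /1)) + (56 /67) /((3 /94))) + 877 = 936.86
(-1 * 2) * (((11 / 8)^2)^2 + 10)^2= -3091471201 / 8388608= -368.53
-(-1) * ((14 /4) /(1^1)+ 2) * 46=253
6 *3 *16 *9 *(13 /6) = 5616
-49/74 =-0.66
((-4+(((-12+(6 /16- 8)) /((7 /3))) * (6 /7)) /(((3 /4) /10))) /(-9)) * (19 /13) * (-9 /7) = -93214 /4459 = -20.90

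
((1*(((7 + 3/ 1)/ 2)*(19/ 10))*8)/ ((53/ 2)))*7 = 1064/ 53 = 20.08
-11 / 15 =-0.73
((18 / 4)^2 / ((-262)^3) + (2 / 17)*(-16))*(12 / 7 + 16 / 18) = -94383909001 / 19261643688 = -4.90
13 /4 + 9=12.25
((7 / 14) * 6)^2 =9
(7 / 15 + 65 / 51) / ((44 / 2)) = 74 / 935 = 0.08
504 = 504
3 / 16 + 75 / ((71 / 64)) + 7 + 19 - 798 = -799979 / 1136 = -704.21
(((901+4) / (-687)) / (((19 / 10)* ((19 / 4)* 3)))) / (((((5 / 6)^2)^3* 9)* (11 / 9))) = -7506432 / 568349375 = -0.01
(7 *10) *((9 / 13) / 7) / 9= 10 / 13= 0.77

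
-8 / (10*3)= -4 / 15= -0.27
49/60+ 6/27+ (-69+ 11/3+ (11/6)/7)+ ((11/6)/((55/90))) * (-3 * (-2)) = -46.03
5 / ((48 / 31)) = 155 / 48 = 3.23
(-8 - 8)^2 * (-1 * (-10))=2560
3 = 3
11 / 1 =11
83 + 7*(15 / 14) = 181 / 2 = 90.50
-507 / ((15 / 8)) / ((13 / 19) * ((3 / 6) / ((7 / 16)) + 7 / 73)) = -1009736 / 3165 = -319.03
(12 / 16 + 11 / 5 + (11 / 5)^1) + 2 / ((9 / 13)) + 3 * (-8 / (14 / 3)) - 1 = 2389 / 1260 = 1.90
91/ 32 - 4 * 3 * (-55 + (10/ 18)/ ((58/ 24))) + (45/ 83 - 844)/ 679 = 4922431581/ 7471328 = 658.84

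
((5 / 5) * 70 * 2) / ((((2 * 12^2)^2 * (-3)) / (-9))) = 35 / 6912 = 0.01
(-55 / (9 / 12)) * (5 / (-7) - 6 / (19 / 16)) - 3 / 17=2867383 / 6783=422.73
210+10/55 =210.18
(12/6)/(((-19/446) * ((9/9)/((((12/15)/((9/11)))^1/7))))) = -39248/5985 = -6.56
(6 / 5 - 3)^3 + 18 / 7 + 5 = 1522 / 875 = 1.74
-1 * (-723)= 723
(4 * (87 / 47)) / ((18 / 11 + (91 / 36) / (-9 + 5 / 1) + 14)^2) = 873151488 / 26548903583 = 0.03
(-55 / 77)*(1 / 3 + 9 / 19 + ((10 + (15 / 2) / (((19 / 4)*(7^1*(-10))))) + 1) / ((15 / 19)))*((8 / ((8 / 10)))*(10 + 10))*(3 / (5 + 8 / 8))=-2935000 / 2793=-1050.84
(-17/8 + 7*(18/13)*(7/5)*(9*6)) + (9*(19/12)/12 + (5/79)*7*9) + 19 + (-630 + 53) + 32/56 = 102578249/575120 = 178.36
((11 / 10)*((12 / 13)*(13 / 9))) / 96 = 11 / 720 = 0.02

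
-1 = -1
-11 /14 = -0.79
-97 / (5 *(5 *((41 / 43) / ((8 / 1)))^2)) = -11478592 / 42025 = -273.14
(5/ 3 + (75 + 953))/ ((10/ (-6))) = -3089/ 5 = -617.80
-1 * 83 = -83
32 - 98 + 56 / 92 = -1504 / 23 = -65.39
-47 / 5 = -9.40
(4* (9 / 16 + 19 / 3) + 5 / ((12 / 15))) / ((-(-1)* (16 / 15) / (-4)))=-126.88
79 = 79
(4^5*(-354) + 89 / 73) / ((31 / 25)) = -661552975 / 2263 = -292334.50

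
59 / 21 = 2.81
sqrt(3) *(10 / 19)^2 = 100 *sqrt(3) / 361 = 0.48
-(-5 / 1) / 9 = 5 / 9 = 0.56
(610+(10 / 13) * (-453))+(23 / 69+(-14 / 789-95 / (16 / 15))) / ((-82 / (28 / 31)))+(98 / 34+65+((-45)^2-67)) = 1352431218189 / 590994664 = 2288.40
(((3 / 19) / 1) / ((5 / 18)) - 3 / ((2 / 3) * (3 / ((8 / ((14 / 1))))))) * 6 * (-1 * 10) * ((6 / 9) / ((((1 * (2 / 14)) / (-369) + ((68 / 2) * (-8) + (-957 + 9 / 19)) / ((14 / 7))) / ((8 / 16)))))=-70848 / 7536553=-0.01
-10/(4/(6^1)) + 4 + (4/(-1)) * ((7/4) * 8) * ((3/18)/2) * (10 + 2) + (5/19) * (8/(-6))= -3839/57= -67.35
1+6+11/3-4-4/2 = 14/3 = 4.67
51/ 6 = 17/ 2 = 8.50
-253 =-253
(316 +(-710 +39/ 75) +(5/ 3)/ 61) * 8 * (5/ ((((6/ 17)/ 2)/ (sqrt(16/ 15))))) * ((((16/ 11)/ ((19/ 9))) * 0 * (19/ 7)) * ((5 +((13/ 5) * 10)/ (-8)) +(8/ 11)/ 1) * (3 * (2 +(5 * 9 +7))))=0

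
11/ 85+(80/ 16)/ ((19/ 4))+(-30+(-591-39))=-658.82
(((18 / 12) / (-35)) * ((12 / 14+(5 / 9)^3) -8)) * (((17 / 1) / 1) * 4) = 20.32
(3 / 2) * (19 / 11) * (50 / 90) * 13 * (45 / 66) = 6175 / 484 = 12.76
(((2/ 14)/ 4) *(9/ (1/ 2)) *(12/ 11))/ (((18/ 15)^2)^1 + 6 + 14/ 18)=12150/ 142373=0.09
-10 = -10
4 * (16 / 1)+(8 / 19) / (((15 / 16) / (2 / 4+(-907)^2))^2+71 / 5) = 1662724210183695296 / 25968034633900679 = 64.03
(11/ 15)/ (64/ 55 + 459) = 121/ 75927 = 0.00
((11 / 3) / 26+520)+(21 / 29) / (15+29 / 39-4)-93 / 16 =2131624709 / 4143984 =514.39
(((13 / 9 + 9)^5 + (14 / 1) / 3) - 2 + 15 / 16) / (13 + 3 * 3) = 117428048743 / 20785248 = 5649.59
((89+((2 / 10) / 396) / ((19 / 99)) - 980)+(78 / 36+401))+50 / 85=-9442759 / 19380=-487.24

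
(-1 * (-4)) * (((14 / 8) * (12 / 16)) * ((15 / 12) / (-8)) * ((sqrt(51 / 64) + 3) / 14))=-0.23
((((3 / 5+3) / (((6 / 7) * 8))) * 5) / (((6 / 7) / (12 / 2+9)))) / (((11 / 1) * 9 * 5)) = 49 / 528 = 0.09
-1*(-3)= 3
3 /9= 1 /3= 0.33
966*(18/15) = 5796/5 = 1159.20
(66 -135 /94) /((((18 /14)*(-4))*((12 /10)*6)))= -70805 /40608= -1.74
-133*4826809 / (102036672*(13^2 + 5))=-641965597 / 17754380928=-0.04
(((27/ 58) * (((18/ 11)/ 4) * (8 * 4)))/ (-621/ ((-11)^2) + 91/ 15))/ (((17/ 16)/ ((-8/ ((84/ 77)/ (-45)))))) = 52925400/ 26129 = 2025.54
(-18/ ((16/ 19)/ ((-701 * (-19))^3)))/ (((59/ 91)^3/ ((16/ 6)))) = -101487811963596322173/ 205379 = -494148924493722.93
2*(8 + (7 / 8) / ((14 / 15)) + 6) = 239 / 8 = 29.88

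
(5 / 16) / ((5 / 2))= 1 / 8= 0.12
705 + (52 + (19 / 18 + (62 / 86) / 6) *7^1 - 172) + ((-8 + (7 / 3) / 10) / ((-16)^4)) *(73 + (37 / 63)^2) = 99526210235693 / 167772487680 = 593.22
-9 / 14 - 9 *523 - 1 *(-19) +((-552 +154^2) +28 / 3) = 776357 / 42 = 18484.69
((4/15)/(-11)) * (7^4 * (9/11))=-28812/605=-47.62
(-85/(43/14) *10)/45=-2380/387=-6.15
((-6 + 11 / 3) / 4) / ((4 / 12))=-7 / 4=-1.75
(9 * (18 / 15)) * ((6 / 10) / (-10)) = -81 / 125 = -0.65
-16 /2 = -8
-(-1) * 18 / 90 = 1 / 5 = 0.20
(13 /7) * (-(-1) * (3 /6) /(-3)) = -13 /42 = -0.31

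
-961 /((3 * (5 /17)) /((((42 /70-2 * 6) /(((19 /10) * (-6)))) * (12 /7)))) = -65348 /35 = -1867.09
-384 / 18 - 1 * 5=-79 / 3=-26.33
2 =2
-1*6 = -6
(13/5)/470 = 13/2350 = 0.01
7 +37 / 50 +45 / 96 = 6567 / 800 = 8.21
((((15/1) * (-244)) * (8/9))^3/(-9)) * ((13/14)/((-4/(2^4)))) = -24172568576000/1701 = -14210798692.53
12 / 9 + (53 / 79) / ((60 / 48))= 2216 / 1185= 1.87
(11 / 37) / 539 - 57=-103340 / 1813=-57.00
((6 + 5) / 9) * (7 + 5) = 44 / 3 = 14.67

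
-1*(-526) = 526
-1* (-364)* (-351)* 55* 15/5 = -21081060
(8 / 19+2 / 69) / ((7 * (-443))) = -0.00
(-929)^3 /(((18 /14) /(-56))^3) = 48295352809349632 /729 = 66248769285801.96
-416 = -416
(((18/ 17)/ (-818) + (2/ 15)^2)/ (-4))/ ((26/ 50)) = -0.01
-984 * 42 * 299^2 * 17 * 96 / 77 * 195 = -167974551912960 / 11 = -15270413810269.09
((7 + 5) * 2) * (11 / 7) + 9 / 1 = 327 / 7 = 46.71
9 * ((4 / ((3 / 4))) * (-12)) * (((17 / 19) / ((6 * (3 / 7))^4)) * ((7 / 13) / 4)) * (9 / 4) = -285719 / 80028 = -3.57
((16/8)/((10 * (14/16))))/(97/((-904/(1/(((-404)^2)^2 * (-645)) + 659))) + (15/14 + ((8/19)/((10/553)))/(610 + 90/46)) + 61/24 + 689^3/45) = 19938700387292490547200/634039113146832479091281931541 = 0.00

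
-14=-14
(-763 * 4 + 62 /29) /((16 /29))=-44223 /8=-5527.88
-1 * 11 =-11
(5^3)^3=1953125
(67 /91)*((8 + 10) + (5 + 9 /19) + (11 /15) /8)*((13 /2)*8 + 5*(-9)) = 121.45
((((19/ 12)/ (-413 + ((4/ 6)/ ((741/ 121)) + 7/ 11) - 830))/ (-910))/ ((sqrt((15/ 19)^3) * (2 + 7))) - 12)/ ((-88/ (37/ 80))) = 111/ 1760 - 253783 * sqrt(285)/ 3674384501760000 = 0.06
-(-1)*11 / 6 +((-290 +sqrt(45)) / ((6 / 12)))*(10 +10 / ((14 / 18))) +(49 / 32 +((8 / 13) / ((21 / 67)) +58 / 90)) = -248061911 / 18720 +960*sqrt(5) / 7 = -12944.51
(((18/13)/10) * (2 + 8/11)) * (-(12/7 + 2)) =-108/77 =-1.40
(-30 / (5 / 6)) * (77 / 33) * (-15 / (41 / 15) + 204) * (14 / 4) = -2392866 / 41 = -58362.59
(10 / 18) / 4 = 0.14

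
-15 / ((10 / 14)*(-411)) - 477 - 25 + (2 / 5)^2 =-1718627 / 3425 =-501.79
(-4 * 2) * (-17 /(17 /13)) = 104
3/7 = 0.43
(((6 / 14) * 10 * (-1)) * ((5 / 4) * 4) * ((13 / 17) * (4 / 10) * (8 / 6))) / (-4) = 2.18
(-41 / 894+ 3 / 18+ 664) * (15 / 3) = 494770 / 149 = 3320.60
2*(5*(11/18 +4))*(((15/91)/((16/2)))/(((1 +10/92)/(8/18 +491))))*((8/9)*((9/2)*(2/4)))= 211087675/250614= 842.28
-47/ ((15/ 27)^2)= -3807/ 25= -152.28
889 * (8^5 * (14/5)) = 407830528/5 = 81566105.60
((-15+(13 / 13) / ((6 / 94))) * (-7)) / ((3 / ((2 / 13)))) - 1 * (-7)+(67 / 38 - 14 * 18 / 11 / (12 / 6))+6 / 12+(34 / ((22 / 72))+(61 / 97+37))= 347420308 / 2371941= 146.47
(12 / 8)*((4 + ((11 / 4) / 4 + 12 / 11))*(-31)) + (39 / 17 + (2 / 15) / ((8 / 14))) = -23891291 / 89760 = -266.17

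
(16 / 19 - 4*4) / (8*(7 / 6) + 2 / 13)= -5616 / 3515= -1.60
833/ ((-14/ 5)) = -595/ 2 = -297.50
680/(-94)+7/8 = -2391/376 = -6.36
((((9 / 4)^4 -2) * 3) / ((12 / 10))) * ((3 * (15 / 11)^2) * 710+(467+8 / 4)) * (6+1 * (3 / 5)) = 9726773853 / 5632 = 1727055.02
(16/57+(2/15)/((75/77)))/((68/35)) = 31241/145350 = 0.21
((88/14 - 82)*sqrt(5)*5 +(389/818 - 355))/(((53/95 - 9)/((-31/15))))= -780425*sqrt(5)/8421 - 56936863/656036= -294.02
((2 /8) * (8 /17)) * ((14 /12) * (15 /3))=35 /51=0.69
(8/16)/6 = 1/12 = 0.08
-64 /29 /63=-64 /1827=-0.04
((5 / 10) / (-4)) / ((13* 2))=-1 / 208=-0.00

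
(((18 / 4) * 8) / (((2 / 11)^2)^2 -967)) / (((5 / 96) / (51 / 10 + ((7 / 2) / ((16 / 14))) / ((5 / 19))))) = -11.96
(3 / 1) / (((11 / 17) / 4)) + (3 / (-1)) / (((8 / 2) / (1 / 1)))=783 / 44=17.80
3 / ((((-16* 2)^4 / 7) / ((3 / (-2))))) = -63 / 2097152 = -0.00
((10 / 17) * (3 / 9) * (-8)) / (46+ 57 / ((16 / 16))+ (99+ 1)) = -80 / 10353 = -0.01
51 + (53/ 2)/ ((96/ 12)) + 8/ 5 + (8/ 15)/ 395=5300633/ 94800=55.91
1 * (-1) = -1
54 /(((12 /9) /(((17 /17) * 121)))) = 4900.50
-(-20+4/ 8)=39/ 2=19.50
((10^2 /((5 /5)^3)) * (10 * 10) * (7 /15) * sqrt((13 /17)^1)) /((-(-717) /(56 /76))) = 196000 * sqrt(221) /694773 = 4.19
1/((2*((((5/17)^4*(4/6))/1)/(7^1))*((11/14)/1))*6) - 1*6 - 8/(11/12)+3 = 137.09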